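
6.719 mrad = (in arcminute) 23.1. Check: 1 mrad = 0.001 rad, so 6.719 mrad = 6.719 * 0.001 = 0.006719 rad. 1 arcminute = 0.00029088821 rad, so 0.006719 rad = 0.006719 / 0.00029088821 = 23.098221 arcminute ≈ 23.1 arcminute (4 s.f.).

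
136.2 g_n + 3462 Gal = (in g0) 1 g_n = 9.80665 m/s^2, so 136.2 g_n = 136.2 * 9.80665 = 1335.6657 m/s^2. 1 Gal = 0.01 m/s^2, so 3462 Gal = 3462 * 0.01 = 34.62 m/s^2. Sum: 1335.6657 + 34.62 = 1370.2857 m/s^2. 1 g0 = 9.80665 m/s^2, so 1370.2857 m/s^2 = 1370.2857 / 9.80665 = 139.73026 g0 ≈ 139.7 g0 (4 s.f.). Final answer: 139.7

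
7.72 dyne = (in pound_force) 1 dyne = 1e-05 N, so 7.72 dyne = 7.72 * 1e-05 = 7.72e-05 N. 1 pound_force = 4.4482216 N, so 7.72e-05 N = 7.72e-05 / 4.4482216 = 1.735525e-05 pound_force ≈ 1.736e-05 pound_force (4 s.f.). Final answer: 1.736e-05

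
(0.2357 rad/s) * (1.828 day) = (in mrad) 3.723e+07. Check: 0.2357 rad/s is already in rad/s. 1 day = 86400 s, so 1.828 day = 1.828 * 86400 = 157939.2 s. Combine: 0.2357 rad/s * 157939.2 s = 37226.269 rad. 1 mrad = 0.001 rad, so 37226.269 rad = 37226.269 / 0.001 = 37226269 mrad ≈ 3.723e+07 mrad (4 s.f.).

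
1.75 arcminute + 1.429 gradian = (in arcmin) 1 arcminute = 0.00029088821 rad, so 1.75 arcminute = 1.75 * 0.00029088821 = 0.00050905437 rad. 1 gradian = 0.015707963 rad, so 1.429 gradian = 1.429 * 0.015707963 = 0.02244668 rad. Sum: 0.00050905437 + 0.02244668 = 0.022955734 rad. 1 arcmin = 0.00029088821 rad, so 0.022955734 rad = 0.022955734 / 0.00029088821 = 78.916 arcmin ≈ 78.92 arcmin (4 s.f.). Final answer: 78.92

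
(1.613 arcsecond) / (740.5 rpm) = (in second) 1 arcsecond = 4.8481368e-06 rad, so 1.613 arcsecond = 1.613 * 4.8481368e-06 = 7.8200447e-06 rad. 1 rpm = 0.10471976 rad/s, so 740.5 rpm = 740.5 * 0.10471976 = 77.544979 rad/s. Combine: 7.8200447e-06 rad / 77.544979 rad/s = 1.0084527e-07 s. 1.0084527e-07 s = 1.0084527e-07 second ≈ 1.008e-07 second (4 s.f.). Final answer: 1.008e-07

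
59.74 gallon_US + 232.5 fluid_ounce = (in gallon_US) 1 gallon_US = 0.0037854118 m^3, so 59.74 gallon_US = 59.74 * 0.0037854118 = 0.2261405 m^3. 1 fluid_ounce = 2.957353e-05 m^3, so 232.5 fluid_ounce = 232.5 * 2.957353e-05 = 0.0068758456 m^3. Sum: 0.2261405 + 0.0068758456 = 0.23301635 m^3. 1 gallon_US = 0.0037854118 m^3, so 0.23301635 m^3 = 0.23301635 / 0.0037854118 = 61.556406 gallon_US ≈ 61.56 gallon_US (4 s.f.). Final answer: 61.56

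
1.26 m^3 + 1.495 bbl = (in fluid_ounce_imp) 5.271e+04. Check: 1.26 m^3 is already in m^3. 1 bbl = 0.15898729 m^3, so 1.495 bbl = 1.495 * 0.15898729 = 0.23768601 m^3. Sum: 1.26 + 0.23768601 = 1.497686 m^3. 1 fluid_ounce_imp = 2.8413063e-05 m^3, so 1.497686 m^3 = 1.497686 / 2.8413063e-05 = 52711.178 fluid_ounce_imp ≈ 5.271e+04 fluid_ounce_imp (4 s.f.).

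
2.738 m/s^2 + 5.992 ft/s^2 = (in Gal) 2.738 m/s^2 is already in m/s^2. 1 ft/s^2 = 0.3048 m/s^2, so 5.992 ft/s^2 = 5.992 * 0.3048 = 1.8263616 m/s^2. Sum: 2.738 + 1.8263616 = 4.5643616 m/s^2. 1 Gal = 0.01 m/s^2, so 4.5643616 m/s^2 = 4.5643616 / 0.01 = 456.43616 Gal ≈ 456.4 Gal (4 s.f.). Final answer: 456.4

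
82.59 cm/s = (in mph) 1.847. Check: 1 cm/s = 0.01 m/s, so 82.59 cm/s = 82.59 * 0.01 = 0.8259 m/s. 1 mph = 0.44704 m/s, so 0.8259 m/s = 0.8259 / 0.44704 = 1.8474857 mph ≈ 1.847 mph (4 s.f.).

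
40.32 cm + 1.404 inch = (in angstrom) 4.389e+09. Check: 1 cm = 0.01 m, so 40.32 cm = 40.32 * 0.01 = 0.4032 m. 1 inch = 0.0254 m, so 1.404 inch = 1.404 * 0.0254 = 0.0356616 m. Sum: 0.4032 + 0.0356616 = 0.4388616 m. 1 angstrom = 1e-10 m, so 0.4388616 m = 0.4388616 / 1e-10 = 4.388616e+09 angstrom ≈ 4.389e+09 angstrom (4 s.f.).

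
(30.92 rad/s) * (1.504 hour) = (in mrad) 1.674e+08. Check: 30.92 rad/s is already in rad/s. 1 hour = 3600 s, so 1.504 hour = 1.504 * 3600 = 5414.4 s. Combine: 30.92 rad/s * 5414.4 s = 167413.25 rad. 1 mrad = 0.001 rad, so 167413.25 rad = 167413.25 / 0.001 = 1.6741325e+08 mrad ≈ 1.674e+08 mrad (4 s.f.).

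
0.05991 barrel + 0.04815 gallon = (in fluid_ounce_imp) 1 barrel = 0.15898729 m^3, so 0.05991 barrel = 0.05991 * 0.15898729 = 0.0095249288 m^3. 1 gallon = 0.0037854118 m^3, so 0.04815 gallon = 0.04815 * 0.0037854118 = 0.00018226758 m^3. Sum: 0.0095249288 + 0.00018226758 = 0.0097071964 m^3. 1 fluid_ounce_imp = 2.8413063e-05 m^3, so 0.0097071964 m^3 = 0.0097071964 / 2.8413063e-05 = 341.64555 fluid_ounce_imp ≈ 341.6 fluid_ounce_imp (4 s.f.). Final answer: 341.6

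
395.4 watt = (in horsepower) 395.4 watt = 395.4 W. 1 horsepower = 745.69987 W, so 395.4 W = 395.4 / 745.69987 = 0.53024013 horsepower ≈ 0.5302 horsepower (4 s.f.). Final answer: 0.5302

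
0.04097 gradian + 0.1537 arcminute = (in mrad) 0.6883. Check: 1 gradian = 0.015707963 rad, so 0.04097 gradian = 0.04097 * 0.015707963 = 0.00064355526 rad. 1 arcminute = 0.00029088821 rad, so 0.1537 arcminute = 0.1537 * 0.00029088821 = 4.4709518e-05 rad. Sum: 0.00064355526 + 4.4709518e-05 = 0.00068826477 rad. 1 mrad = 0.001 rad, so 0.00068826477 rad = 0.00068826477 / 0.001 = 0.68826477 mrad ≈ 0.6883 mrad (4 s.f.).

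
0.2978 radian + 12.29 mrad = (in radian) 0.2978 radian = 0.2978 rad. 1 mrad = 0.001 rad, so 12.29 mrad = 12.29 * 0.001 = 0.01229 rad. Sum: 0.2978 + 0.01229 = 0.31009 rad. 0.31009 rad = 0.31009 radian ≈ 0.3101 radian (4 s.f.). Final answer: 0.3101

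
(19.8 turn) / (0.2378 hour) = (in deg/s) 8.326. Check: 1 turn = 6.2831853 rad, so 19.8 turn = 19.8 * 6.2831853 = 124.40707 rad. 1 hour = 3600 s, so 0.2378 hour = 0.2378 * 3600 = 856.08 s. Combine: 124.40707 rad / 856.08 s = 0.14532178 rad/s. 1 deg/s = 0.017453293 rad/s, so 0.14532178 rad/s = 0.14532178 / 0.017453293 = 8.3263246 deg/s ≈ 8.326 deg/s (4 s.f.).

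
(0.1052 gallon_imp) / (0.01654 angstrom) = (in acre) 1 gallon_imp = 0.00454609 m^3, so 0.1052 gallon_imp = 0.1052 * 0.00454609 = 0.00047824867 m^3. 1 angstrom = 1e-10 m, so 0.01654 angstrom = 0.01654 * 1e-10 = 1.654e-12 m. Combine: 0.00047824867 m^3 / 1.654e-12 m = 2.8914672e+08 m^2. 1 acre = 4046.8564 m^2, so 2.8914672e+08 m^2 = 2.8914672e+08 / 4046.8564 = 71449.71 acre ≈ 7.145e+04 acre (4 s.f.). Final answer: 7.145e+04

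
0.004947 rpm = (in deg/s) 1 rpm = 0.10471976 rad/s, so 0.004947 rpm = 0.004947 * 0.10471976 = 0.00051804863 rad/s. 1 deg/s = 0.017453293 rad/s, so 0.00051804863 rad/s = 0.00051804863 / 0.017453293 = 0.029682 deg/s ≈ 0.02968 deg/s (4 s.f.). Final answer: 0.02968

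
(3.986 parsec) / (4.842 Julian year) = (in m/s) 1 parsec = 3.0856776e+16 m, so 3.986 parsec = 3.986 * 3.0856776e+16 = 1.2299511e+17 m. 1 Julian year = 31557600 s, so 4.842 Julian year = 4.842 * 31557600 = 1.528019e+08 s. Combine: 1.2299511e+17 m / 1.528019e+08 s = 8.049318e+08 m/s. Result: 8.049318e+08 m/s ≈ 8.049e+08 m/s (4 s.f.). Final answer: 8.049e+08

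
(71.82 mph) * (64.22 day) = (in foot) 5.845e+08. Check: 1 mph = 0.44704 m/s, so 71.82 mph = 71.82 * 0.44704 = 32.106413 m/s. 1 day = 86400 s, so 64.22 day = 64.22 * 86400 = 5548608 s. Combine: 32.106413 m/s * 5548608 s = 1.781459e+08 m. 1 foot = 0.3048 m, so 1.781459e+08 m = 1.781459e+08 / 0.3048 = 5.8446817e+08 foot ≈ 5.845e+08 foot (4 s.f.).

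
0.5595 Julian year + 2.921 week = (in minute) 1 Julian year = 31557600 s, so 0.5595 Julian year = 0.5595 * 31557600 = 17656477 s. 1 week = 604800 s, so 2.921 week = 2.921 * 604800 = 1766620.8 s. Sum: 17656477 + 1766620.8 = 19423098 s. 1 minute = 60 s, so 19423098 s = 19423098 / 60 = 323718.3 minute ≈ 3.237e+05 minute (4 s.f.). Final answer: 3.237e+05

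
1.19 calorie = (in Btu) 0.004719. Check: 1 calorie = 4.184 J, so 1.19 calorie = 1.19 * 4.184 = 4.97896 J. 1 Btu = 1055.0559 J, so 4.97896 J = 4.97896 / 1055.0559 = 0.0047191435 Btu ≈ 0.004719 Btu (4 s.f.).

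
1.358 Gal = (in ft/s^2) 0.04455. Check: 1 Gal = 0.01 m/s^2, so 1.358 Gal = 1.358 * 0.01 = 0.01358 m/s^2. 1 ft/s^2 = 0.3048 m/s^2, so 0.01358 m/s^2 = 0.01358 / 0.3048 = 0.044553806 ft/s^2 ≈ 0.04455 ft/s^2 (4 s.f.).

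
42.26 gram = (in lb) 0.09317. Check: 1 gram = 0.001 kg, so 42.26 gram = 42.26 * 0.001 = 0.04226 kg. 1 lb = 0.45359237 kg, so 0.04226 kg = 0.04226 / 0.45359237 = 0.093167352 lb ≈ 0.09317 lb (4 s.f.).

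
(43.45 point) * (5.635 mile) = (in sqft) 1 point = 0.00035277778 m, so 43.45 point = 43.45 * 0.00035277778 = 0.015328194 m. 1 mile = 1609.344 m, so 5.635 mile = 5.635 * 1609.344 = 9068.6534 m. Combine: 0.015328194 m * 9068.6534 m = 139.00608 m^2. 1 sqft = 0.09290304 m^2, so 139.00608 m^2 = 139.00608 / 0.09290304 = 1496.249 sqft ≈ 1496 sqft (4 s.f.). Final answer: 1496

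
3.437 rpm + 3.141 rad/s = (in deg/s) 200.6. Check: 1 rpm = 0.10471976 rad/s, so 3.437 rpm = 3.437 * 0.10471976 = 0.3599218 rad/s. 3.141 rad/s is already in rad/s. Sum: 0.3599218 + 3.141 = 3.5009218 rad/s. 1 deg/s = 0.017453293 rad/s, so 3.5009218 rad/s = 3.5009218 / 0.017453293 = 200.58804 deg/s ≈ 200.6 deg/s (4 s.f.).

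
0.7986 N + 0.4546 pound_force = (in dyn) 0.7986 N is already in N. 1 pound_force = 4.4482216 N, so 0.4546 pound_force = 0.4546 * 4.4482216 = 2.0221615 N. Sum: 0.7986 + 2.0221615 = 2.8207615 N. 1 dyn = 1e-05 N, so 2.8207615 N = 2.8207615 / 1e-05 = 282076.15 dyn ≈ 2.821e+05 dyn (4 s.f.). Final answer: 2.821e+05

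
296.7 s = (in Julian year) 9.402e-06. Check: 1 Julian year = 31557600 s, so 296.7 s = 296.7 / 31557600 = 9.4018557e-06 Julian year ≈ 9.402e-06 Julian year (4 s.f.).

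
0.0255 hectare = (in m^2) 255. Check: 1 hectare = 10000 m^2, so 0.0255 hectare = 0.0255 * 10000 = 255 m^2. Result: 255 m^2.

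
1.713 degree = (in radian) 1 degree = 0.017453293 rad, so 1.713 degree = 1.713 * 0.017453293 = 0.02989749 rad. 0.02989749 rad = 0.02989749 radian ≈ 0.0299 radian (4 s.f.). Final answer: 0.0299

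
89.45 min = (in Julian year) 0.0001701. Check: 1 min = 60 s, so 89.45 min = 89.45 * 60 = 5367 s. 1 Julian year = 31557600 s, so 5367 s = 5367 / 31557600 = 0.00017006997 Julian year ≈ 0.0001701 Julian year (4 s.f.).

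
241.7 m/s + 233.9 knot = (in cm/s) 241.7 m/s is already in m/s. 1 knot = 0.51444444 m/s, so 233.9 knot = 233.9 * 0.51444444 = 120.32856 m/s. Sum: 241.7 + 120.32856 = 362.02856 m/s. 1 cm/s = 0.01 m/s, so 362.02856 m/s = 362.02856 / 0.01 = 36202.856 cm/s ≈ 3.62e+04 cm/s (4 s.f.). Final answer: 3.62e+04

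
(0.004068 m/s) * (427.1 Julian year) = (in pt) 0.004068 m/s is already in m/s. 1 Julian year = 31557600 s, so 427.1 Julian year = 427.1 * 31557600 = 1.3478251e+10 s. Combine: 0.004068 m/s * 1.3478251e+10 s = 54829525 m. 1 pt = 0.00035277778 m, so 54829525 m = 54829525 / 0.00035277778 = 1.5542228e+11 pt ≈ 1.554e+11 pt (4 s.f.). Final answer: 1.554e+11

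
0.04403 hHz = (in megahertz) 1 hHz = 100 Hz, so 0.04403 hHz = 0.04403 * 100 = 4.403 Hz. 1 megahertz = 1000000 Hz, so 4.403 Hz = 4.403 / 1000000 = 4.403e-06 megahertz. Final answer: 4.403e-06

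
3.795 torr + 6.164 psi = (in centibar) 1 torr = 133.32237 Pa, so 3.795 torr = 3.795 * 133.32237 = 505.95839 Pa. 1 psi = 6894.7573 Pa, so 6.164 psi = 6.164 * 6894.7573 = 42499.284 Pa. Sum: 505.95839 + 42499.284 = 43005.242 Pa. 1 centibar = 1000 Pa, so 43005.242 Pa = 43005.242 / 1000 = 43.005242 centibar ≈ 43.01 centibar (4 s.f.). Final answer: 43.01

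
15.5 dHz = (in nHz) 1.55e+09. Check: 1 dHz = 0.1 Hz, so 15.5 dHz = 15.5 * 0.1 = 1.55 Hz. 1 nHz = 1e-09 Hz, so 1.55 Hz = 1.55 / 1e-09 = 1.55e+09 nHz.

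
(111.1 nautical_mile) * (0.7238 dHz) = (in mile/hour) 1 nautical_mile = 1852 m, so 111.1 nautical_mile = 111.1 * 1852 = 205757.2 m. 1 dHz = 0.1 Hz, so 0.7238 dHz = 0.7238 * 0.1 = 0.07238 Hz. Combine: 205757.2 m * 0.07238 Hz = 14892.706 m/s. 1 mile/hour = 0.44704 m/s, so 14892.706 m/s = 14892.706 / 0.44704 = 33314.035 mile/hour ≈ 3.331e+04 mile/hour (4 s.f.). Final answer: 3.331e+04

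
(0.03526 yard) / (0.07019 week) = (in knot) 1.476e-06. Check: 1 yard = 0.9144 m, so 0.03526 yard = 0.03526 * 0.9144 = 0.032241744 m. 1 week = 604800 s, so 0.07019 week = 0.07019 * 604800 = 42450.912 s. Combine: 0.032241744 m / 42450.912 s = 7.5950651e-07 m/s. 1 knot = 0.51444444 m/s, so 7.5950651e-07 m/s = 7.5950651e-07 / 0.51444444 = 1.4763625e-06 knot ≈ 1.476e-06 knot (4 s.f.).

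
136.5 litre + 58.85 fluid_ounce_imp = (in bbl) 0.8691. Check: 1 litre = 0.001 m^3, so 136.5 litre = 136.5 * 0.001 = 0.1365 m^3. 1 fluid_ounce_imp = 2.8413063e-05 m^3, so 58.85 fluid_ounce_imp = 58.85 * 2.8413063e-05 = 0.0016721087 m^3. Sum: 0.1365 + 0.0016721087 = 0.13817211 m^3. 1 bbl = 0.15898729 m^3, so 0.13817211 m^3 = 0.13817211 / 0.15898729 = 0.86907642 bbl ≈ 0.8691 bbl (4 s.f.).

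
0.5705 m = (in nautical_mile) 1 nautical_mile = 1852 m, so 0.5705 m = 0.5705 / 1852 = 0.00030804536 nautical_mile ≈ 0.000308 nautical_mile (4 s.f.). Final answer: 0.000308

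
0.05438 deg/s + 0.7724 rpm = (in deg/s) 4.689. Check: 1 deg/s = 0.017453293 rad/s, so 0.05438 deg/s = 0.05438 * 0.017453293 = 0.00094911005 rad/s. 1 rpm = 0.10471976 rad/s, so 0.7724 rpm = 0.7724 * 0.10471976 = 0.080885539 rad/s. Sum: 0.00094911005 + 0.080885539 = 0.081834649 rad/s. 1 deg/s = 0.017453293 rad/s, so 0.081834649 rad/s = 0.081834649 / 0.017453293 = 4.68878 deg/s ≈ 4.689 deg/s (4 s.f.).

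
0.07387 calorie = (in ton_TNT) 7.387e-11. Check: 1 calorie = 4.184 J, so 0.07387 calorie = 0.07387 * 4.184 = 0.30907208 J. 1 ton_TNT = 4.184e+09 J, so 0.30907208 J = 0.30907208 / 4.184e+09 = 7.387e-11 ton_TNT.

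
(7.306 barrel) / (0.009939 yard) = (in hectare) 0.01278. Check: 1 barrel = 0.15898729 m^3, so 7.306 barrel = 7.306 * 0.15898729 = 1.1615612 m^3. 1 yard = 0.9144 m, so 0.009939 yard = 0.009939 * 0.9144 = 0.0090882216 m. Combine: 1.1615612 m^3 / 0.0090882216 m = 127.80951 m^2. 1 hectare = 10000 m^2, so 127.80951 m^2 = 127.80951 / 10000 = 0.012780951 hectare ≈ 0.01278 hectare (4 s.f.).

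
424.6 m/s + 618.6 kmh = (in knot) 1159. Check: 424.6 m/s is already in m/s. 1 kmh = 0.27777778 m/s, so 618.6 kmh = 618.6 * 0.27777778 = 171.83333 m/s. Sum: 424.6 + 171.83333 = 596.43333 m/s. 1 knot = 0.51444444 m/s, so 596.43333 m/s = 596.43333 / 0.51444444 = 1159.3737 knot ≈ 1159 knot (4 s.f.).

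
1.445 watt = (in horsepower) 1.445 watt = 1.445 W. 1 horsepower = 745.69987 W, so 1.445 W = 1.445 / 745.69987 = 0.0019377769 horsepower ≈ 0.001938 horsepower (4 s.f.). Final answer: 0.001938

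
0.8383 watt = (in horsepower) 0.8383 watt = 0.8383 W. 1 horsepower = 745.69987 W, so 0.8383 W = 0.8383 / 745.69987 = 0.0011241788 horsepower ≈ 0.001124 horsepower (4 s.f.). Final answer: 0.001124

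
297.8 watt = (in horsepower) 0.3994. Check: 297.8 watt = 297.8 W. 1 horsepower = 745.69987 W, so 297.8 W = 297.8 / 745.69987 = 0.39935638 horsepower ≈ 0.3994 horsepower (4 s.f.).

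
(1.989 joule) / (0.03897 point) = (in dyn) 1.989 joule = 1.989 J. 1 point = 0.00035277778 m, so 0.03897 point = 0.03897 * 0.00035277778 = 1.374775e-05 m. Combine: 1.989 J / 1.374775e-05 m = 144678.22 N. 1 dyn = 1e-05 N, so 144678.22 N = 144678.22 / 1e-05 = 1.4467822e+10 dyn ≈ 1.447e+10 dyn (4 s.f.). Final answer: 1.447e+10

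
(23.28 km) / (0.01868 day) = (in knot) 1 km = 1000 m, so 23.28 km = 23.28 * 1000 = 23280 m. 1 day = 86400 s, so 0.01868 day = 0.01868 * 86400 = 1613.952 s. Combine: 23280 m / 1613.952 s = 14.424221 m/s. 1 knot = 0.51444444 m/s, so 14.424221 m/s = 14.424221 / 0.51444444 = 28.038442 knot ≈ 28.04 knot (4 s.f.). Final answer: 28.04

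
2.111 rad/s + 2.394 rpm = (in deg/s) 2.111 rad/s is already in rad/s. 1 rpm = 0.10471976 rad/s, so 2.394 rpm = 2.394 * 0.10471976 = 0.25069909 rad/s. Sum: 2.111 + 0.25069909 = 2.3616991 rad/s. 1 deg/s = 0.017453293 rad/s, so 2.3616991 rad/s = 2.3616991 / 0.017453293 = 135.31539 deg/s ≈ 135.3 deg/s (4 s.f.). Final answer: 135.3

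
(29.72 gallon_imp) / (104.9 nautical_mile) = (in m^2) 1 gallon_imp = 0.00454609 m^3, so 29.72 gallon_imp = 29.72 * 0.00454609 = 0.13510979 m^3. 1 nautical_mile = 1852 m, so 104.9 nautical_mile = 104.9 * 1852 = 194274.8 m. Combine: 0.13510979 m^3 / 194274.8 m = 6.9545713e-07 m^2. Result: 6.9545713e-07 m^2 ≈ 6.955e-07 m^2 (4 s.f.). Final answer: 6.955e-07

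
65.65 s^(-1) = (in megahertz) 65.65 s^(-1) = 65.65 Hz. 1 megahertz = 1000000 Hz, so 65.65 Hz = 65.65 / 1000000 = 6.565e-05 megahertz. Final answer: 6.565e-05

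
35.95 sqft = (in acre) 1 sqft = 0.09290304 m^2, so 35.95 sqft = 35.95 * 0.09290304 = 3.3398643 m^2. 1 acre = 4046.8564 m^2, so 3.3398643 m^2 = 3.3398643 / 4046.8564 = 0.00082529844 acre ≈ 0.0008253 acre (4 s.f.). Final answer: 0.0008253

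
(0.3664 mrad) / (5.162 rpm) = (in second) 1 mrad = 0.001 rad, so 0.3664 mrad = 0.3664 * 0.001 = 0.0003664 rad. 1 rpm = 0.10471976 rad/s, so 5.162 rpm = 5.162 * 0.10471976 = 0.54056338 rad/s. Combine: 0.0003664 rad / 0.54056338 rad/s = 0.00067781137 s. 0.00067781137 s = 0.00067781137 second ≈ 0.0006778 second (4 s.f.). Final answer: 0.0006778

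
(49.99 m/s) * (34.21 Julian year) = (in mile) 3.353e+07. Check: 49.99 m/s is already in m/s. 1 Julian year = 31557600 s, so 34.21 Julian year = 34.21 * 31557600 = 1.0795855e+09 s. Combine: 49.99 m/s * 1.0795855e+09 s = 5.3968479e+10 m. 1 mile = 1609.344 m, so 5.3968479e+10 m = 5.3968479e+10 / 1609.344 = 33534458 mile ≈ 3.353e+07 mile (4 s.f.).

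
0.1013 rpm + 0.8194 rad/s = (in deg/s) 1 rpm = 0.10471976 rad/s, so 0.1013 rpm = 0.1013 * 0.10471976 = 0.010608111 rad/s. 0.8194 rad/s is already in rad/s. Sum: 0.010608111 + 0.8194 = 0.83000811 rad/s. 1 deg/s = 0.017453293 rad/s, so 0.83000811 rad/s = 0.83000811 / 0.017453293 = 47.555962 deg/s ≈ 47.56 deg/s (4 s.f.). Final answer: 47.56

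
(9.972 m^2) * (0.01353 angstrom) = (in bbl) 9.972 m^2 is already in m^2. 1 angstrom = 1e-10 m, so 0.01353 angstrom = 0.01353 * 1e-10 = 1.353e-12 m. Combine: 9.972 m^2 * 1.353e-12 m = 1.3492116e-11 m^3. 1 bbl = 0.15898729 m^3, so 1.3492116e-11 m^3 = 1.3492116e-11 / 0.15898729 = 8.4862857e-11 bbl ≈ 8.486e-11 bbl (4 s.f.). Final answer: 8.486e-11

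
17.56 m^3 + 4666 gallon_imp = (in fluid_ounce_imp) 1.365e+06. Check: 17.56 m^3 is already in m^3. 1 gallon_imp = 0.00454609 m^3, so 4666 gallon_imp = 4666 * 0.00454609 = 21.212056 m^3. Sum: 17.56 + 21.212056 = 38.772056 m^3. 1 fluid_ounce_imp = 2.8413063e-05 m^3, so 38.772056 m^3 = 38.772056 / 2.8413063e-05 = 1364585.6 fluid_ounce_imp ≈ 1.365e+06 fluid_ounce_imp (4 s.f.).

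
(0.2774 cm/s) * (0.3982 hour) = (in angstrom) 3.977e+10. Check: 1 cm/s = 0.01 m/s, so 0.2774 cm/s = 0.2774 * 0.01 = 0.002774 m/s. 1 hour = 3600 s, so 0.3982 hour = 0.3982 * 3600 = 1433.52 s. Combine: 0.002774 m/s * 1433.52 s = 3.9765845 m. 1 angstrom = 1e-10 m, so 3.9765845 m = 3.9765845 / 1e-10 = 3.9765845e+10 angstrom ≈ 3.977e+10 angstrom (4 s.f.).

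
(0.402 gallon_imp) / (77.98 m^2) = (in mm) 0.02344. Check: 1 gallon_imp = 0.00454609 m^3, so 0.402 gallon_imp = 0.402 * 0.00454609 = 0.0018275282 m^3. 77.98 m^2 is already in m^2. Combine: 0.0018275282 m^3 / 77.98 m^2 = 2.3435858e-05 m. 1 mm = 0.001 m, so 2.3435858e-05 m = 2.3435858e-05 / 0.001 = 0.023435858 mm ≈ 0.02344 mm (4 s.f.).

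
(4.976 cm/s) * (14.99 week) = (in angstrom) 4.511e+15. Check: 1 cm/s = 0.01 m/s, so 4.976 cm/s = 4.976 * 0.01 = 0.04976 m/s. 1 week = 604800 s, so 14.99 week = 14.99 * 604800 = 9065952 s. Combine: 0.04976 m/s * 9065952 s = 451121.77 m. 1 angstrom = 1e-10 m, so 451121.77 m = 451121.77 / 1e-10 = 4.5112177e+15 angstrom ≈ 4.511e+15 angstrom (4 s.f.).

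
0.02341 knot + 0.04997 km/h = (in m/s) 0.02592. Check: 1 knot = 0.51444444 m/s, so 0.02341 knot = 0.02341 * 0.51444444 = 0.012043144 m/s. 1 km/h = 0.27777778 m/s, so 0.04997 km/h = 0.04997 * 0.27777778 = 0.013880556 m/s. Sum: 0.012043144 + 0.013880556 = 0.0259237 m/s. Result: 0.0259237 m/s ≈ 0.02592 m/s (4 s.f.).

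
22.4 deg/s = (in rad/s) 1 deg/s = 0.017453293 rad/s, so 22.4 deg/s = 22.4 * 0.017453293 = 0.39095375 rad/s. Result: 0.39095375 rad/s ≈ 0.391 rad/s (4 s.f.). Final answer: 0.391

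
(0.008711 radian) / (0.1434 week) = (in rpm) 0.008711 radian = 0.008711 rad. 1 week = 604800 s, so 0.1434 week = 0.1434 * 604800 = 86728.32 s. Combine: 0.008711 rad / 86728.32 s = 1.0044009e-07 rad/s. 1 rpm = 0.10471976 rad/s, so 1.0044009e-07 rad/s = 1.0044009e-07 / 0.10471976 = 9.5913218e-07 rpm ≈ 9.591e-07 rpm (4 s.f.). Final answer: 9.591e-07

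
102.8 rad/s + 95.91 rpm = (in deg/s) 102.8 rad/s is already in rad/s. 1 rpm = 0.10471976 rad/s, so 95.91 rpm = 95.91 * 0.10471976 = 10.043672 rad/s. Sum: 102.8 + 10.043672 = 112.84367 rad/s. 1 deg/s = 0.017453293 rad/s, so 112.84367 rad/s = 112.84367 / 0.017453293 = 6465.4661 deg/s ≈ 6465 deg/s (4 s.f.). Final answer: 6465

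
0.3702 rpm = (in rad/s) 0.03877. Check: 1 rpm = 0.10471976 rad/s, so 0.3702 rpm = 0.3702 * 0.10471976 = 0.038767253 rad/s. Result: 0.038767253 rad/s ≈ 0.03877 rad/s (4 s.f.).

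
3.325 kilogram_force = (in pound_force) 1 kilogram_force = 9.80665 N, so 3.325 kilogram_force = 3.325 * 9.80665 = 32.607111 N. 1 pound_force = 4.4482216 N, so 32.607111 N = 32.607111 / 4.4482216 = 7.3303702 pound_force ≈ 7.33 pound_force (4 s.f.). Final answer: 7.33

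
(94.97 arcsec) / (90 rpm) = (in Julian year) 1.548e-12. Check: 1 arcsec = 4.8481368e-06 rad, so 94.97 arcsec = 94.97 * 4.8481368e-06 = 0.00046042755 rad. 1 rpm = 0.10471976 rad/s, so 90 rpm = 90 * 0.10471976 = 9.424778 rad/s. Combine: 0.00046042755 rad / 9.424778 rad/s = 4.8852881e-05 s. 1 Julian year = 31557600 s, so 4.8852881e-05 s = 4.8852881e-05 / 31557600 = 1.5480544e-12 Julian year ≈ 1.548e-12 Julian year (4 s.f.).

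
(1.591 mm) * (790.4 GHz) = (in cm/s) 1 mm = 0.001 m, so 1.591 mm = 1.591 * 0.001 = 0.001591 m. 1 GHz = 1e+09 Hz, so 790.4 GHz = 790.4 * 1e+09 = 7.904e+11 Hz. Combine: 0.001591 m * 7.904e+11 Hz = 1.2575264e+09 m/s. 1 cm/s = 0.01 m/s, so 1.2575264e+09 m/s = 1.2575264e+09 / 0.01 = 1.2575264e+11 cm/s ≈ 1.258e+11 cm/s (4 s.f.). Final answer: 1.258e+11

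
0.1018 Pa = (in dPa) 1.018. Check: 1 dPa = 0.1 Pa, so 0.1018 Pa = 0.1018 / 0.1 = 1.018 dPa.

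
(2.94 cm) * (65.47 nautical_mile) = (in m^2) 3565. Check: 1 cm = 0.01 m, so 2.94 cm = 2.94 * 0.01 = 0.0294 m. 1 nautical_mile = 1852 m, so 65.47 nautical_mile = 65.47 * 1852 = 121250.44 m. Combine: 0.0294 m * 121250.44 m = 3564.7629 m^2. Result: 3564.7629 m^2 ≈ 3565 m^2 (4 s.f.).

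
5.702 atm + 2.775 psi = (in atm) 1 atm = 101325 Pa, so 5.702 atm = 5.702 * 101325 = 577755.15 Pa. 1 psi = 6894.7573 Pa, so 2.775 psi = 2.775 * 6894.7573 = 19132.951 Pa. Sum: 577755.15 + 19132.951 = 596888.1 Pa. 1 atm = 101325 Pa, so 596888.1 Pa = 596888.1 / 101325 = 5.8908275 atm ≈ 5.891 atm (4 s.f.). Final answer: 5.891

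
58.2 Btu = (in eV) 3.833e+23. Check: 1 Btu = 1055.0559 J, so 58.2 Btu = 58.2 * 1055.0559 = 61404.251 J. 1 eV = 1.6021766e-19 J, so 61404.251 J = 61404.251 / 1.6021766e-19 = 3.8325519e+23 eV ≈ 3.833e+23 eV (4 s.f.).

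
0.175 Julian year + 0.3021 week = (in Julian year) 1 Julian year = 31557600 s, so 0.175 Julian year = 0.175 * 31557600 = 5522580 s. 1 week = 604800 s, so 0.3021 week = 0.3021 * 604800 = 182710.08 s. Sum: 5522580 + 182710.08 = 5705290.1 s. 1 Julian year = 31557600 s, so 5705290.1 s = 5705290.1 / 31557600 = 0.18078973 Julian year ≈ 0.1808 Julian year (4 s.f.). Final answer: 0.1808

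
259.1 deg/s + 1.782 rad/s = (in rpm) 1 deg/s = 0.017453293 rad/s, so 259.1 deg/s = 259.1 * 0.017453293 = 4.5221481 rad/s. 1.782 rad/s is already in rad/s. Sum: 4.5221481 + 1.782 = 6.3041481 rad/s. 1 rpm = 0.10471976 rad/s, so 6.3041481 rad/s = 6.3041481 / 0.10471976 = 60.20018 rpm ≈ 60.2 rpm (4 s.f.). Final answer: 60.2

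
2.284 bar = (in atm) 2.254. Check: 1 bar = 100000 Pa, so 2.284 bar = 2.284 * 100000 = 228400 Pa. 1 atm = 101325 Pa, so 228400 Pa = 228400 / 101325 = 2.2541327 atm ≈ 2.254 atm (4 s.f.).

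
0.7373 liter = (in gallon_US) 1 liter = 0.001 m^3, so 0.7373 liter = 0.7373 * 0.001 = 0.0007373 m^3. 1 gallon_US = 0.0037854118 m^3, so 0.0007373 m^3 = 0.0007373 / 0.0037854118 = 0.19477405 gallon_US ≈ 0.1948 gallon_US (4 s.f.). Final answer: 0.1948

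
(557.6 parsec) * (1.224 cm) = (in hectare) 1 parsec = 3.0856776e+16 m, so 557.6 parsec = 557.6 * 3.0856776e+16 = 1.7205738e+19 m. 1 cm = 0.01 m, so 1.224 cm = 1.224 * 0.01 = 0.01224 m. Combine: 1.7205738e+19 m * 0.01224 m = 2.1059824e+17 m^2. 1 hectare = 10000 m^2, so 2.1059824e+17 m^2 = 2.1059824e+17 / 10000 = 2.1059824e+13 hectare ≈ 2.106e+13 hectare (4 s.f.). Final answer: 2.106e+13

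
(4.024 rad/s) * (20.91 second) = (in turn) 13.39. Check: 4.024 rad/s is already in rad/s. 20.91 second = 20.91 s. Combine: 4.024 rad/s * 20.91 s = 84.14184 rad. 1 turn = 6.2831853 rad, so 84.14184 rad = 84.14184 / 6.2831853 = 13.39159 turn ≈ 13.39 turn (4 s.f.).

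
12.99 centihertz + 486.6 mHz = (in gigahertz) 1 centihertz = 0.01 Hz, so 12.99 centihertz = 12.99 * 0.01 = 0.1299 Hz. 1 mHz = 0.001 Hz, so 486.6 mHz = 486.6 * 0.001 = 0.4866 Hz. Sum: 0.1299 + 0.4866 = 0.6165 Hz. 1 gigahertz = 1e+09 Hz, so 0.6165 Hz = 0.6165 / 1e+09 = 6.165e-10 gigahertz. Final answer: 6.165e-10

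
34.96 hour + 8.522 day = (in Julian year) 0.02732. Check: 1 hour = 3600 s, so 34.96 hour = 34.96 * 3600 = 125856 s. 1 day = 86400 s, so 8.522 day = 8.522 * 86400 = 736300.8 s. Sum: 125856 + 736300.8 = 862156.8 s. 1 Julian year = 31557600 s, so 862156.8 s = 862156.8 / 31557600 = 0.0273201 Julian year ≈ 0.02732 Julian year (4 s.f.).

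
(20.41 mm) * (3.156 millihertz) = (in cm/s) 1 mm = 0.001 m, so 20.41 mm = 20.41 * 0.001 = 0.02041 m. 1 millihertz = 0.001 Hz, so 3.156 millihertz = 3.156 * 0.001 = 0.003156 Hz. Combine: 0.02041 m * 0.003156 Hz = 6.441396e-05 m/s. 1 cm/s = 0.01 m/s, so 6.441396e-05 m/s = 6.441396e-05 / 0.01 = 0.006441396 cm/s ≈ 0.006441 cm/s (4 s.f.). Final answer: 0.006441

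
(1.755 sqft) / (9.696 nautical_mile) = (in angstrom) 1 sqft = 0.09290304 m^2, so 1.755 sqft = 1.755 * 0.09290304 = 0.16304484 m^2. 1 nautical_mile = 1852 m, so 9.696 nautical_mile = 9.696 * 1852 = 17956.992 m. Combine: 0.16304484 m^2 / 17956.992 m = 9.0797409e-06 m. 1 angstrom = 1e-10 m, so 9.0797409e-06 m = 9.0797409e-06 / 1e-10 = 90797.409 angstrom ≈ 9.08e+04 angstrom (4 s.f.). Final answer: 9.08e+04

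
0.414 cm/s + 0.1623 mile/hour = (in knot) 0.1491. Check: 1 cm/s = 0.01 m/s, so 0.414 cm/s = 0.414 * 0.01 = 0.00414 m/s. 1 mile/hour = 0.44704 m/s, so 0.1623 mile/hour = 0.1623 * 0.44704 = 0.072554592 m/s. Sum: 0.00414 + 0.072554592 = 0.076694592 m/s. 1 knot = 0.51444444 m/s, so 0.076694592 m/s = 0.076694592 / 0.51444444 = 0.14908236 knot ≈ 0.1491 knot (4 s.f.).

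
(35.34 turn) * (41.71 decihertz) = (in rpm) 1 turn = 6.2831853 rad, so 35.34 turn = 35.34 * 6.2831853 = 222.04777 rad. 1 decihertz = 0.1 Hz, so 41.71 decihertz = 41.71 * 0.1 = 4.171 Hz. Combine: 222.04777 rad * 4.171 Hz = 926.16124 rad/s. 1 rpm = 0.10471976 rad/s, so 926.16124 rad/s = 926.16124 / 0.10471976 = 8844.1884 rpm ≈ 8844 rpm (4 s.f.). Final answer: 8844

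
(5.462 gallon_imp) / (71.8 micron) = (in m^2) 1 gallon_imp = 0.00454609 m^3, so 5.462 gallon_imp = 5.462 * 0.00454609 = 0.024830744 m^3. 1 micron = 1e-06 m, so 71.8 micron = 71.8 * 1e-06 = 7.18e-05 m. Combine: 0.024830744 m^3 / 7.18e-05 m = 345.83208 m^2. Result: 345.83208 m^2 ≈ 345.8 m^2 (4 s.f.). Final answer: 345.8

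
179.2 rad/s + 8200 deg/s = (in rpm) 3078. Check: 179.2 rad/s is already in rad/s. 1 deg/s = 0.017453293 rad/s, so 8200 deg/s = 8200 * 0.017453293 = 143.117 rad/s. Sum: 179.2 + 143.117 = 322.317 rad/s. 1 rpm = 0.10471976 rad/s, so 322.317 rad/s = 322.317 / 0.10471976 = 3077.9006 rpm ≈ 3078 rpm (4 s.f.).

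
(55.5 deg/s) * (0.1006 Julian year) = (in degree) 1 deg/s = 0.017453293 rad/s, so 55.5 deg/s = 55.5 * 0.017453293 = 0.96865773 rad/s. 1 Julian year = 31557600 s, so 0.1006 Julian year = 0.1006 * 31557600 = 3174694.6 s. Combine: 0.96865773 rad/s * 3174694.6 s = 3075192.4 rad. 1 degree = 0.017453293 rad, so 3075192.4 rad = 3075192.4 / 0.017453293 = 1.7619555e+08 degree ≈ 1.762e+08 degree (4 s.f.). Final answer: 1.762e+08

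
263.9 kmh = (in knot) 1 kmh = 0.27777778 m/s, so 263.9 kmh = 263.9 * 0.27777778 = 73.305556 m/s. 1 knot = 0.51444444 m/s, so 73.305556 m/s = 73.305556 / 0.51444444 = 142.4946 knot ≈ 142.5 knot (4 s.f.). Final answer: 142.5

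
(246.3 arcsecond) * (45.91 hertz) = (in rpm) 1 arcsecond = 4.8481368e-06 rad, so 246.3 arcsecond = 246.3 * 4.8481368e-06 = 0.0011940961 rad. 45.91 hertz = 45.91 Hz. Combine: 0.0011940961 rad * 45.91 Hz = 0.054820952 rad/s. 1 rpm = 0.10471976 rad/s, so 0.054820952 rad/s = 0.054820952 / 0.10471976 = 0.52350153 rpm ≈ 0.5235 rpm (4 s.f.). Final answer: 0.5235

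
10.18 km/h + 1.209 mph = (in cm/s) 336.8. Check: 1 km/h = 0.27777778 m/s, so 10.18 km/h = 10.18 * 0.27777778 = 2.8277778 m/s. 1 mph = 0.44704 m/s, so 1.209 mph = 1.209 * 0.44704 = 0.54047136 m/s. Sum: 2.8277778 + 0.54047136 = 3.3682491 m/s. 1 cm/s = 0.01 m/s, so 3.3682491 m/s = 3.3682491 / 0.01 = 336.82491 cm/s ≈ 336.8 cm/s (4 s.f.).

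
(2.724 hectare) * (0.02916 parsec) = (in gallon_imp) 1 hectare = 10000 m^2, so 2.724 hectare = 2.724 * 10000 = 27240 m^2. 1 parsec = 3.0856776e+16 m, so 0.02916 parsec = 0.02916 * 3.0856776e+16 = 8.9978358e+14 m. Combine: 27240 m^2 * 8.9978358e+14 m = 2.4510105e+19 m^3. 1 gallon_imp = 0.00454609 m^3, so 2.4510105e+19 m^3 = 2.4510105e+19 / 0.00454609 = 5.3914693e+21 gallon_imp ≈ 5.391e+21 gallon_imp (4 s.f.). Final answer: 5.391e+21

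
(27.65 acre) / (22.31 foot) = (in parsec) 5.333e-13. Check: 1 acre = 4046.8564 m^2, so 27.65 acre = 27.65 * 4046.8564 = 111895.58 m^2. 1 foot = 0.3048 m, so 22.31 foot = 22.31 * 0.3048 = 6.800088 m. Combine: 111895.58 m^2 / 6.800088 m = 16455.019 m. 1 parsec = 3.0856776e+16 m, so 16455.019 m = 16455.019 / 3.0856776e+16 = 5.3327086e-13 parsec ≈ 5.333e-13 parsec (4 s.f.).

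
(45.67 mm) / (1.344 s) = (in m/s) 0.03398. Check: 1 mm = 0.001 m, so 45.67 mm = 45.67 * 0.001 = 0.04567 m. 1.344 s is already in s. Combine: 0.04567 m / 1.344 s = 0.033980655 m/s. Result: 0.033980655 m/s ≈ 0.03398 m/s (4 s.f.).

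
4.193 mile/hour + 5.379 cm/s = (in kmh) 6.942. Check: 1 mile/hour = 0.44704 m/s, so 4.193 mile/hour = 4.193 * 0.44704 = 1.8744387 m/s. 1 cm/s = 0.01 m/s, so 5.379 cm/s = 5.379 * 0.01 = 0.05379 m/s. Sum: 1.8744387 + 0.05379 = 1.9282287 m/s. 1 kmh = 0.27777778 m/s, so 1.9282287 m/s = 1.9282287 / 0.27777778 = 6.9416234 kmh ≈ 6.942 kmh (4 s.f.).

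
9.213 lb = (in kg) 1 lb = 0.45359237 kg, so 9.213 lb = 9.213 * 0.45359237 = 4.1789465 kg. Result: 4.1789465 kg ≈ 4.179 kg (4 s.f.). Final answer: 4.179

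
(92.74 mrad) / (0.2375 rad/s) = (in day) 1 mrad = 0.001 rad, so 92.74 mrad = 92.74 * 0.001 = 0.09274 rad. 0.2375 rad/s is already in rad/s. Combine: 0.09274 rad / 0.2375 rad/s = 0.39048421 s. 1 day = 86400 s, so 0.39048421 s = 0.39048421 / 86400 = 4.5194932e-06 day ≈ 4.519e-06 day (4 s.f.). Final answer: 4.519e-06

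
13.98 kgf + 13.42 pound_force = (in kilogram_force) 1 kgf = 9.80665 N, so 13.98 kgf = 13.98 * 9.80665 = 137.09697 N. 1 pound_force = 4.4482216 N, so 13.42 pound_force = 13.42 * 4.4482216 = 59.695134 N. Sum: 137.09697 + 59.695134 = 196.7921 N. 1 kilogram_force = 9.80665 N, so 196.7921 N = 196.7921 / 9.80665 = 20.06721 kilogram_force ≈ 20.07 kilogram_force (4 s.f.). Final answer: 20.07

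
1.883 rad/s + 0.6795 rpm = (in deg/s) 112. Check: 1.883 rad/s is already in rad/s. 1 rpm = 0.10471976 rad/s, so 0.6795 rpm = 0.6795 * 0.10471976 = 0.071157074 rad/s. Sum: 1.883 + 0.071157074 = 1.9541571 rad/s. 1 deg/s = 0.017453293 rad/s, so 1.9541571 rad/s = 1.9541571 / 0.017453293 = 111.96495 deg/s ≈ 112 deg/s (4 s.f.).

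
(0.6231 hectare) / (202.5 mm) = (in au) 1 hectare = 10000 m^2, so 0.6231 hectare = 0.6231 * 10000 = 6231 m^2. 1 mm = 0.001 m, so 202.5 mm = 202.5 * 0.001 = 0.2025 m. Combine: 6231 m^2 / 0.2025 m = 30770.37 m. 1 au = 1.4959787e+11 m, so 30770.37 m = 30770.37 / 1.4959787e+11 = 2.0568722e-07 au ≈ 2.057e-07 au (4 s.f.). Final answer: 2.057e-07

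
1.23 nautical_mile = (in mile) 1.415. Check: 1 nautical_mile = 1852 m, so 1.23 nautical_mile = 1.23 * 1852 = 2277.96 m. 1 mile = 1609.344 m, so 2277.96 m = 2277.96 / 1609.344 = 1.4154587 mile ≈ 1.415 mile (4 s.f.).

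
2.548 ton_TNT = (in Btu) 1 ton_TNT = 4.184e+09 J, so 2.548 ton_TNT = 2.548 * 4.184e+09 = 1.0660832e+10 J. 1 Btu = 1055.0559 J, so 1.0660832e+10 J = 1.0660832e+10 / 1055.0559 = 10104519 Btu ≈ 1.01e+07 Btu (4 s.f.). Final answer: 1.01e+07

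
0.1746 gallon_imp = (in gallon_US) 0.2097. Check: 1 gallon_imp = 0.00454609 m^3, so 0.1746 gallon_imp = 0.1746 * 0.00454609 = 0.00079374731 m^3. 1 gallon_US = 0.0037854118 m^3, so 0.00079374731 m^3 = 0.00079374731 / 0.0037854118 = 0.20968586 gallon_US ≈ 0.2097 gallon_US (4 s.f.).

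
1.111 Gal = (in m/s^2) 0.01111. Check: 1 Gal = 0.01 m/s^2, so 1.111 Gal = 1.111 * 0.01 = 0.01111 m/s^2. Result: 0.01111 m/s^2.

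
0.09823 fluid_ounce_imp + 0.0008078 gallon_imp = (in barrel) 4.065e-05. Check: 1 fluid_ounce_imp = 2.8413063e-05 m^3, so 0.09823 fluid_ounce_imp = 0.09823 * 2.8413063e-05 = 2.7910151e-06 m^3. 1 gallon_imp = 0.00454609 m^3, so 0.0008078 gallon_imp = 0.0008078 * 0.00454609 = 3.6723315e-06 m^3. Sum: 2.7910151e-06 + 3.6723315e-06 = 6.4633466e-06 m^3. 1 barrel = 0.15898729 m^3, so 6.4633466e-06 m^3 = 6.4633466e-06 / 0.15898729 = 4.0653227e-05 barrel ≈ 4.065e-05 barrel (4 s.f.).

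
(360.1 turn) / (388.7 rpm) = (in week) 9.191e-05. Check: 1 turn = 6.2831853 rad, so 360.1 turn = 360.1 * 6.2831853 = 2262.575 rad. 1 rpm = 0.10471976 rad/s, so 388.7 rpm = 388.7 * 0.10471976 = 40.704569 rad/s. Combine: 2262.575 rad / 40.704569 rad/s = 55.585284 s. 1 week = 604800 s, so 55.585284 s = 55.585284 / 604800 = 9.1906885e-05 week ≈ 9.191e-05 week (4 s.f.).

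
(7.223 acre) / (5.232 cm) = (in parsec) 1.811e-11. Check: 1 acre = 4046.8564 m^2, so 7.223 acre = 7.223 * 4046.8564 = 29230.444 m^2. 1 cm = 0.01 m, so 5.232 cm = 5.232 * 0.01 = 0.05232 m. Combine: 29230.444 m^2 / 0.05232 m = 558685.86 m. 1 parsec = 3.0856776e+16 m, so 558685.86 m = 558685.86 / 3.0856776e+16 = 1.8105775e-11 parsec ≈ 1.811e-11 parsec (4 s.f.).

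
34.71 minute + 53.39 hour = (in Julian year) 1 minute = 60 s, so 34.71 minute = 34.71 * 60 = 2082.6 s. 1 hour = 3600 s, so 53.39 hour = 53.39 * 3600 = 192204 s. Sum: 2082.6 + 192204 = 194286.6 s. 1 Julian year = 31557600 s, so 194286.6 s = 194286.6 / 31557600 = 0.0061565708 Julian year ≈ 0.006157 Julian year (4 s.f.). Final answer: 0.006157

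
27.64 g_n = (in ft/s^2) 1 g_n = 9.80665 m/s^2, so 27.64 g_n = 27.64 * 9.80665 = 271.05581 m/s^2. 1 ft/s^2 = 0.3048 m/s^2, so 271.05581 m/s^2 = 271.05581 / 0.3048 = 889.2907 ft/s^2 ≈ 889.3 ft/s^2 (4 s.f.). Final answer: 889.3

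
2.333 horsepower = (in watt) 1740. Check: 1 horsepower = 745.69987 W, so 2.333 horsepower = 2.333 * 745.69987 = 1739.7178 W. 1739.7178 W = 1739.7178 watt ≈ 1740 watt (4 s.f.).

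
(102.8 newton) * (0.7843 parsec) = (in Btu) 102.8 newton = 102.8 N. 1 parsec = 3.0856776e+16 m, so 0.7843 parsec = 0.7843 * 3.0856776e+16 = 2.4200969e+16 m. Combine: 102.8 N * 2.4200969e+16 m = 2.4878596e+18 J. 1 Btu = 1055.0559 J, so 2.4878596e+18 J = 2.4878596e+18 / 1055.0559 = 2.358036e+15 Btu ≈ 2.358e+15 Btu (4 s.f.). Final answer: 2.358e+15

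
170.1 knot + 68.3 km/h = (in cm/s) 1.065e+04. Check: 1 knot = 0.51444444 m/s, so 170.1 knot = 170.1 * 0.51444444 = 87.507 m/s. 1 km/h = 0.27777778 m/s, so 68.3 km/h = 68.3 * 0.27777778 = 18.972222 m/s. Sum: 87.507 + 18.972222 = 106.47922 m/s. 1 cm/s = 0.01 m/s, so 106.47922 m/s = 106.47922 / 0.01 = 10647.922 cm/s ≈ 1.065e+04 cm/s (4 s.f.).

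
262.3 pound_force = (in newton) 1 pound_force = 4.4482216 N, so 262.3 pound_force = 262.3 * 4.4482216 = 1166.7685 N. 1166.7685 N = 1166.7685 newton ≈ 1167 newton (4 s.f.). Final answer: 1167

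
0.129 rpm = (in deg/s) 0.774. Check: 1 rpm = 0.10471976 rad/s, so 0.129 rpm = 0.129 * 0.10471976 = 0.013508848 rad/s. 1 deg/s = 0.017453293 rad/s, so 0.013508848 rad/s = 0.013508848 / 0.017453293 = 0.774 deg/s.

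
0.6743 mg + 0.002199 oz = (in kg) 6.301e-05. Check: 1 mg = 1e-06 kg, so 0.6743 mg = 0.6743 * 1e-06 = 6.743e-07 kg. 1 oz = 0.028349523 kg, so 0.002199 oz = 0.002199 * 0.028349523 = 6.2340601e-05 kg. Sum: 6.743e-07 + 6.2340601e-05 = 6.3014901e-05 kg. Result: 6.3014901e-05 kg ≈ 6.301e-05 kg (4 s.f.).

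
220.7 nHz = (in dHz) 1 nHz = 1e-09 Hz, so 220.7 nHz = 220.7 * 1e-09 = 2.207e-07 Hz. 1 dHz = 0.1 Hz, so 2.207e-07 Hz = 2.207e-07 / 0.1 = 2.207e-06 dHz. Final answer: 2.207e-06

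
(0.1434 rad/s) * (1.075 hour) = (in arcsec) 1.145e+08. Check: 0.1434 rad/s is already in rad/s. 1 hour = 3600 s, so 1.075 hour = 1.075 * 3600 = 3870 s. Combine: 0.1434 rad/s * 3870 s = 554.958 rad. 1 arcsec = 4.8481368e-06 rad, so 554.958 rad = 554.958 / 4.8481368e-06 = 1.144683e+08 arcsec ≈ 1.145e+08 arcsec (4 s.f.).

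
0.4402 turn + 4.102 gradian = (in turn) 0.4505. Check: 1 turn = 6.2831853 rad, so 0.4402 turn = 0.4402 * 6.2831853 = 2.7658582 rad. 1 gradian = 0.015707963 rad, so 4.102 gradian = 4.102 * 0.015707963 = 0.064434065 rad. Sum: 2.7658582 + 0.064434065 = 2.8302922 rad. 1 turn = 6.2831853 rad, so 2.8302922 rad = 2.8302922 / 6.2831853 = 0.450455 turn ≈ 0.4505 turn (4 s.f.).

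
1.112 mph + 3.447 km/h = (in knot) 1 mph = 0.44704 m/s, so 1.112 mph = 1.112 * 0.44704 = 0.49710848 m/s. 1 km/h = 0.27777778 m/s, so 3.447 km/h = 3.447 * 0.27777778 = 0.9575 m/s. Sum: 0.49710848 + 0.9575 = 1.4546085 m/s. 1 knot = 0.51444444 m/s, so 1.4546085 m/s = 1.4546085 / 0.51444444 = 2.8275327 knot ≈ 2.828 knot (4 s.f.). Final answer: 2.828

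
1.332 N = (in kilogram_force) 0.1358. Check: 1 kilogram_force = 9.80665 N, so 1.332 N = 1.332 / 9.80665 = 0.1358262 kilogram_force ≈ 0.1358 kilogram_force (4 s.f.).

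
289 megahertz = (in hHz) 2.89e+06. Check: 1 megahertz = 1000000 Hz, so 289 megahertz = 289 * 1000000 = 2.89e+08 Hz. 1 hHz = 100 Hz, so 2.89e+08 Hz = 2.89e+08 / 100 = 2890000 hHz ≈ 2.89e+06 hHz (4 s.f.).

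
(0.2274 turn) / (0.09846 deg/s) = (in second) 831.4. Check: 1 turn = 6.2831853 rad, so 0.2274 turn = 0.2274 * 6.2831853 = 1.4287963 rad. 1 deg/s = 0.017453293 rad/s, so 0.09846 deg/s = 0.09846 * 0.017453293 = 0.0017184512 rad/s. Combine: 1.4287963 rad / 0.0017184512 rad/s = 831.44424 s. 831.44424 s = 831.44424 second ≈ 831.4 second (4 s.f.).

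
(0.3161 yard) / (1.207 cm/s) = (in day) 0.0002772. Check: 1 yard = 0.9144 m, so 0.3161 yard = 0.3161 * 0.9144 = 0.28904184 m. 1 cm/s = 0.01 m/s, so 1.207 cm/s = 1.207 * 0.01 = 0.01207 m/s. Combine: 0.28904184 m / 0.01207 m/s = 23.947128 s. 1 day = 86400 s, so 23.947128 s = 23.947128 / 86400 = 0.00027716584 day ≈ 0.0002772 day (4 s.f.).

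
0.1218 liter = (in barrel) 0.0007661. Check: 1 liter = 0.001 m^3, so 0.1218 liter = 0.1218 * 0.001 = 0.0001218 m^3. 1 barrel = 0.15898729 m^3, so 0.0001218 m^3 = 0.0001218 / 0.15898729 = 0.00076609895 barrel ≈ 0.0007661 barrel (4 s.f.).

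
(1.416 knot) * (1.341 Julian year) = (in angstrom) 3.083e+17. Check: 1 knot = 0.51444444 m/s, so 1.416 knot = 1.416 * 0.51444444 = 0.72845333 m/s. 1 Julian year = 31557600 s, so 1.341 Julian year = 1.341 * 31557600 = 42318742 s. Combine: 0.72845333 m/s * 42318742 s = 30827228 m. 1 angstrom = 1e-10 m, so 30827228 m = 30827228 / 1e-10 = 3.0827228e+17 angstrom ≈ 3.083e+17 angstrom (4 s.f.).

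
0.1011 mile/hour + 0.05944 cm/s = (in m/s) 0.04579. Check: 1 mile/hour = 0.44704 m/s, so 0.1011 mile/hour = 0.1011 * 0.44704 = 0.045195744 m/s. 1 cm/s = 0.01 m/s, so 0.05944 cm/s = 0.05944 * 0.01 = 0.0005944 m/s. Sum: 0.045195744 + 0.0005944 = 0.045790144 m/s. Result: 0.045790144 m/s ≈ 0.04579 m/s (4 s.f.).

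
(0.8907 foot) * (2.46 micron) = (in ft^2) 7.189e-06. Check: 1 foot = 0.3048 m, so 0.8907 foot = 0.8907 * 0.3048 = 0.27148536 m. 1 micron = 1e-06 m, so 2.46 micron = 2.46 * 1e-06 = 2.46e-06 m. Combine: 0.27148536 m * 2.46e-06 m = 6.6785399e-07 m^2. 1 ft^2 = 0.09290304 m^2, so 6.6785399e-07 m^2 = 6.6785399e-07 / 0.09290304 = 7.1887205e-06 ft^2 ≈ 7.189e-06 ft^2 (4 s.f.).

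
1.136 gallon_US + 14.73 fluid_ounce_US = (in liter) 1 gallon_US = 0.0037854118 m^3, so 1.136 gallon_US = 1.136 * 0.0037854118 = 0.0043002278 m^3. 1 fluid_ounce_US = 2.957353e-05 m^3, so 14.73 fluid_ounce_US = 14.73 * 2.957353e-05 = 0.00043561809 m^3. Sum: 0.0043002278 + 0.00043561809 = 0.0047358459 m^3. 1 liter = 0.001 m^3, so 0.0047358459 m^3 = 0.0047358459 / 0.001 = 4.7358459 liter ≈ 4.736 liter (4 s.f.). Final answer: 4.736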